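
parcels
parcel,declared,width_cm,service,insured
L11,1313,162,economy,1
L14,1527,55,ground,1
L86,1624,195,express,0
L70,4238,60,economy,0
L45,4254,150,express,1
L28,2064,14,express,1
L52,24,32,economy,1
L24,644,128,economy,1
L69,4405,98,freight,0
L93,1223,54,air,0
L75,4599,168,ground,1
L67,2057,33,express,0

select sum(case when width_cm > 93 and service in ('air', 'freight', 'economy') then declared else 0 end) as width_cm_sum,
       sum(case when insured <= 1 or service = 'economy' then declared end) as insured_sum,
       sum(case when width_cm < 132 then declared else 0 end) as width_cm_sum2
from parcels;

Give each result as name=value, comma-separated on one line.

width_cm_sum=6362, insured_sum=27972, width_cm_sum2=16182

[width_cm_sum: width_cm > 93 and service in ('air', 'freight', 'economy')]
parcel=L11: ✓ → 1313
parcel=L14: ✗
parcel=L86: ✗
parcel=L70: ✗
parcel=L45: ✗
parcel=L28: ✗
parcel=L52: ✗
parcel=L24: ✓ → 644
parcel=L69: ✓ → 4405
parcel=L93: ✗
parcel=L75: ✗
parcel=L67: ✗
width_cm_sum = 1313 + 644 + 4405 = 6362
—
[insured_sum: insured <= 1 or service = 'economy']
parcel=L11: ✓ → 1313
parcel=L14: ✓ → 1527
parcel=L86: ✓ → 1624
parcel=L70: ✓ → 4238
parcel=L45: ✓ → 4254
parcel=L28: ✓ → 2064
parcel=L52: ✓ → 24
parcel=L24: ✓ → 644
parcel=L69: ✓ → 4405
parcel=L93: ✓ → 1223
parcel=L75: ✓ → 4599
parcel=L67: ✓ → 2057
insured_sum = 1313 + 1527 + 1624 + 4238 + 4254 + 2064 + 24 + 644 + 4405 + 1223 + 4599 + 2057 = 27972
—
[width_cm_sum2: width_cm < 132]
parcel=L11: ✗
parcel=L14: ✓ → 1527
parcel=L86: ✗
parcel=L70: ✓ → 4238
parcel=L45: ✗
parcel=L28: ✓ → 2064
parcel=L52: ✓ → 24
parcel=L24: ✓ → 644
parcel=L69: ✓ → 4405
parcel=L93: ✓ → 1223
parcel=L75: ✗
parcel=L67: ✓ → 2057
width_cm_sum2 = 1527 + 4238 + 2064 + 24 + 644 + 4405 + 1223 + 2057 = 16182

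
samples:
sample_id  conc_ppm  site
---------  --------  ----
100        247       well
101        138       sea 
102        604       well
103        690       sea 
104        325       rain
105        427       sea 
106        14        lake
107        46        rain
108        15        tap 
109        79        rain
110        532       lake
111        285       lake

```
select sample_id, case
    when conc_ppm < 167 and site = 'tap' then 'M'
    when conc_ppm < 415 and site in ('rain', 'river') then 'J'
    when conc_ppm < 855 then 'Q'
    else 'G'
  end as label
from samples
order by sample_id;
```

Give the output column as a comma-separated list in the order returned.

sample_id=100: conc_ppm < 855 → Q
sample_id=101: conc_ppm < 855 → Q
sample_id=102: conc_ppm < 855 → Q
sample_id=103: conc_ppm < 855 → Q
sample_id=104: conc_ppm < 415 and site in ('rain', 'river') → J
sample_id=105: conc_ppm < 855 → Q
sample_id=106: conc_ppm < 855 → Q
sample_id=107: conc_ppm < 415 and site in ('rain', 'river') → J
sample_id=108: conc_ppm < 167 and site = 'tap' → M
sample_id=109: conc_ppm < 415 and site in ('rain', 'river') → J
sample_id=110: conc_ppm < 855 → Q
sample_id=111: conc_ppm < 855 → Q

Q, Q, Q, Q, J, Q, Q, J, M, J, Q, Q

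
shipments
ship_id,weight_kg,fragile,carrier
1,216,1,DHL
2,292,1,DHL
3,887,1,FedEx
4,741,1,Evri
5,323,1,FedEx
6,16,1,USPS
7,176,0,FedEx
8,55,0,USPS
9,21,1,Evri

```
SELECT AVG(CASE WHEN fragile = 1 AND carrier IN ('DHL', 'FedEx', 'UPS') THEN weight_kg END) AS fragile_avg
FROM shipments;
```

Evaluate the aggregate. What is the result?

ship_id=1: ✓ → 216
ship_id=2: ✓ → 292
ship_id=3: ✓ → 887
ship_id=4: ✗
ship_id=5: ✓ → 323
ship_id=6: ✗
ship_id=7: ✗
ship_id=8: ✗
ship_id=9: ✗
fragile_avg = (216 + 292 + 887 + 323) / 4 = 429.5

429.5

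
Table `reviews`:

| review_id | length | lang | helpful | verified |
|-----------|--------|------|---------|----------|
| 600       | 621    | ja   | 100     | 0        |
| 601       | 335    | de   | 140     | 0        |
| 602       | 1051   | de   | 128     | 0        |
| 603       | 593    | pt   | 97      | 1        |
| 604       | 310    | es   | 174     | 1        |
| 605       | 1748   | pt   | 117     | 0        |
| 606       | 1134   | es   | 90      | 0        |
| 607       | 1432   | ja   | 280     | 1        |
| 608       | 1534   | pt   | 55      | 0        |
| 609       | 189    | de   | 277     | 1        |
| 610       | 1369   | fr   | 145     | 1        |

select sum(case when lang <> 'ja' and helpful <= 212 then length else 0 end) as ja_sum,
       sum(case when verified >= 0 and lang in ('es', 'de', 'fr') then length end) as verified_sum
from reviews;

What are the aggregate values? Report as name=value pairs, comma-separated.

ja_sum=8074, verified_sum=4388

[ja_sum: lang <> 'ja' and helpful <= 212]
review_id=600: ✗
review_id=601: ✓ → 335
review_id=602: ✓ → 1051
review_id=603: ✓ → 593
review_id=604: ✓ → 310
review_id=605: ✓ → 1748
review_id=606: ✓ → 1134
review_id=607: ✗
review_id=608: ✓ → 1534
review_id=609: ✗
review_id=610: ✓ → 1369
ja_sum = 335 + 1051 + 593 + 310 + 1748 + 1134 + 1534 + 1369 = 8074
—
[verified_sum: verified >= 0 and lang in ('es', 'de', 'fr')]
review_id=600: ✗
review_id=601: ✓ → 335
review_id=602: ✓ → 1051
review_id=603: ✗
review_id=604: ✓ → 310
review_id=605: ✗
review_id=606: ✓ → 1134
review_id=607: ✗
review_id=608: ✗
review_id=609: ✓ → 189
review_id=610: ✓ → 1369
verified_sum = 335 + 1051 + 310 + 1134 + 189 + 1369 = 4388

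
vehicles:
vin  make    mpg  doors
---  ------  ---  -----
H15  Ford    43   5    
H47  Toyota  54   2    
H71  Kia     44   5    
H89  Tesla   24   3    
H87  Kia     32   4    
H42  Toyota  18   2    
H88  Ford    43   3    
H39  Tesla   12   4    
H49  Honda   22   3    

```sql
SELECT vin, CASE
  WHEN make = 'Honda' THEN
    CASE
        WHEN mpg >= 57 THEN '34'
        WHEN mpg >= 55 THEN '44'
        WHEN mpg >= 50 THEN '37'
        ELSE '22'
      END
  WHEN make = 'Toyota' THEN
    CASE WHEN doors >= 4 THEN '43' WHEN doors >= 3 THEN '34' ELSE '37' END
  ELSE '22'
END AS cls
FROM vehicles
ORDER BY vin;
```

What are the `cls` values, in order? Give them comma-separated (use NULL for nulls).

22, 22, 37, 37, 22, 22, 22, 22, 22

vin=H15: make='Ford' → outer ELSE → 22
vin=H39: make='Tesla' → outer ELSE → 22
vin=H42: make='Toyota' → inner[ELSE] → 37
vin=H47: make='Toyota' → inner[ELSE] → 37
vin=H49: make='Honda' → inner[ELSE] → 22
vin=H71: make='Kia' → outer ELSE → 22
vin=H87: make='Kia' → outer ELSE → 22
vin=H88: make='Ford' → outer ELSE → 22
vin=H89: make='Tesla' → outer ELSE → 22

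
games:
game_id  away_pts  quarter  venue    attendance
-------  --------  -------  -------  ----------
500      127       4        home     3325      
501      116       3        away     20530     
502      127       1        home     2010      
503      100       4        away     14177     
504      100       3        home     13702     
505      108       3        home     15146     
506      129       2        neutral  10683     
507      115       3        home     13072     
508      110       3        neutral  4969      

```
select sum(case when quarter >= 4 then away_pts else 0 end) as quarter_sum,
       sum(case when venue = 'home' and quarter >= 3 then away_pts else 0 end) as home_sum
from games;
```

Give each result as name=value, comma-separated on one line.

quarter_sum=227, home_sum=450

[quarter_sum: quarter >= 4]
game_id=500: ✓ → 127
game_id=501: ✗
game_id=502: ✗
game_id=503: ✓ → 100
game_id=504: ✗
game_id=505: ✗
game_id=506: ✗
game_id=507: ✗
game_id=508: ✗
quarter_sum = 127 + 100 = 227
—
[home_sum: venue = 'home' and quarter >= 3]
game_id=500: ✓ → 127
game_id=501: ✗
game_id=502: ✗
game_id=503: ✗
game_id=504: ✓ → 100
game_id=505: ✓ → 108
game_id=506: ✗
game_id=507: ✓ → 115
game_id=508: ✗
home_sum = 127 + 100 + 108 + 115 = 450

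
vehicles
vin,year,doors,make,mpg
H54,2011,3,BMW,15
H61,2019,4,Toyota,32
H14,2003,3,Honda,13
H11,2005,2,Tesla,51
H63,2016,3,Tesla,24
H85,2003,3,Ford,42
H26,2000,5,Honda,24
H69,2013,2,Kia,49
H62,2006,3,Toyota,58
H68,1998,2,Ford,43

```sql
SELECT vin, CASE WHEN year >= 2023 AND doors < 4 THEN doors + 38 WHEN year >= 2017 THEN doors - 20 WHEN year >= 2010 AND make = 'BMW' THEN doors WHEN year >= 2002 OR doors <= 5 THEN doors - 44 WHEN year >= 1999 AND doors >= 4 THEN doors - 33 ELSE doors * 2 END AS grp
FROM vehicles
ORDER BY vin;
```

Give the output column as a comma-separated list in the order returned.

vin=H11: year >= 2002 OR doors <= 5 → -42
vin=H14: year >= 2002 OR doors <= 5 → -41
vin=H26: year >= 2002 OR doors <= 5 → -39
vin=H54: year >= 2010 AND make = 'BMW' → 3
vin=H61: year >= 2017 → -16
vin=H62: year >= 2002 OR doors <= 5 → -41
vin=H63: year >= 2002 OR doors <= 5 → -41
vin=H68: year >= 2002 OR doors <= 5 → -42
vin=H69: year >= 2002 OR doors <= 5 → -42
vin=H85: year >= 2002 OR doors <= 5 → -41

-42, -41, -39, 3, -16, -41, -41, -42, -42, -41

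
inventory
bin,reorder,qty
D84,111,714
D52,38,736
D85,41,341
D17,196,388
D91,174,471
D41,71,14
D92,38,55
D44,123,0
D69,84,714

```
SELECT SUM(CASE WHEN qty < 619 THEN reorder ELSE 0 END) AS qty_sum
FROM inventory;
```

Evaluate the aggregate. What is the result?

bin=D84: ✗
bin=D52: ✗
bin=D85: ✓ → 41
bin=D17: ✓ → 196
bin=D91: ✓ → 174
bin=D41: ✓ → 71
bin=D92: ✓ → 38
bin=D44: ✓ → 123
bin=D69: ✗
qty_sum = 41 + 196 + 174 + 71 + 38 + 123 = 643

643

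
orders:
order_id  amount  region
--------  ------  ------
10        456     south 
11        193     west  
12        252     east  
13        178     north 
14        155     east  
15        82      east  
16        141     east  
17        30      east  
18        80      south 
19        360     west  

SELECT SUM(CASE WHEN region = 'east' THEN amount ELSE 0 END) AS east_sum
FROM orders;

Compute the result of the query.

order_id=10: ✗
order_id=11: ✗
order_id=12: ✓ → 252
order_id=13: ✗
order_id=14: ✓ → 155
order_id=15: ✓ → 82
order_id=16: ✓ → 141
order_id=17: ✓ → 30
order_id=18: ✗
order_id=19: ✗
east_sum = 252 + 155 + 82 + 141 + 30 = 660

660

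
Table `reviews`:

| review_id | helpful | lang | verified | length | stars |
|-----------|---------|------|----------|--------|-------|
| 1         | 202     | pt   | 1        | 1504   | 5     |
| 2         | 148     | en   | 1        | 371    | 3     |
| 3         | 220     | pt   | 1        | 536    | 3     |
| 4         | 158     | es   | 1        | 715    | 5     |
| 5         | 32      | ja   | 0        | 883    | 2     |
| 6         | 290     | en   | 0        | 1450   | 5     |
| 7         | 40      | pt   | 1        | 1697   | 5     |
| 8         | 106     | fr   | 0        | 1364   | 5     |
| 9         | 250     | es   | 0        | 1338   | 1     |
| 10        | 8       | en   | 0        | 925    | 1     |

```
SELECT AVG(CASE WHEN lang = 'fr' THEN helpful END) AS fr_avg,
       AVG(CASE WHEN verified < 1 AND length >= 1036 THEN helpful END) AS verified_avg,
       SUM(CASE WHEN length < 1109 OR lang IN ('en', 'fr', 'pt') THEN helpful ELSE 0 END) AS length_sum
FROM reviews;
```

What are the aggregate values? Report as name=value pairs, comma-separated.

[fr_avg: lang = 'fr']
review_id=1: ✗
review_id=2: ✗
review_id=3: ✗
review_id=4: ✗
review_id=5: ✗
review_id=6: ✗
review_id=7: ✗
review_id=8: ✓ → 106
review_id=9: ✗
review_id=10: ✗
fr_avg = 106
—
[verified_avg: verified < 1 AND length >= 1036]
review_id=1: ✗
review_id=2: ✗
review_id=3: ✗
review_id=4: ✗
review_id=5: ✗
review_id=6: ✓ → 290
review_id=7: ✗
review_id=8: ✓ → 106
review_id=9: ✓ → 250
review_id=10: ✗
verified_avg = (290 + 106 + 250) / 3 = 215.3333333333
—
[length_sum: length < 1109 OR lang IN ('en', 'fr', 'pt')]
review_id=1: ✓ → 202
review_id=2: ✓ → 148
review_id=3: ✓ → 220
review_id=4: ✓ → 158
review_id=5: ✓ → 32
review_id=6: ✓ → 290
review_id=7: ✓ → 40
review_id=8: ✓ → 106
review_id=9: ✗
review_id=10: ✓ → 8
length_sum = 202 + 148 + 220 + 158 + 32 + 290 + 40 + 106 + 8 = 1204

fr_avg=106, verified_avg=215.3333333333, length_sum=1204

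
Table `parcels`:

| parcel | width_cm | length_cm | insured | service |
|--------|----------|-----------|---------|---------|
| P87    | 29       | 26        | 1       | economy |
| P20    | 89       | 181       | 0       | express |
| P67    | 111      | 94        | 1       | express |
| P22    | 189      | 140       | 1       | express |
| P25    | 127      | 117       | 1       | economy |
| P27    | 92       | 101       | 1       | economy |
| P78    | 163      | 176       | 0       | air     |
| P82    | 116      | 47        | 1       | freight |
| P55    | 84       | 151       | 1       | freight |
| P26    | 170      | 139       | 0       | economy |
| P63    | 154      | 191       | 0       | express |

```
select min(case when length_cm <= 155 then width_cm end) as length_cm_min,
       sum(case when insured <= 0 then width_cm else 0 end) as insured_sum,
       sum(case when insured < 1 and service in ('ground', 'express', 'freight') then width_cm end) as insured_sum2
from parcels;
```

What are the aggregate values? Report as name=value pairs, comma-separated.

[length_cm_min: length_cm <= 155]
parcel=P87: ✓ → 29
parcel=P20: ✗
parcel=P67: ✓ → 111
parcel=P22: ✓ → 189
parcel=P25: ✓ → 127
parcel=P27: ✓ → 92
parcel=P78: ✗
parcel=P82: ✓ → 116
parcel=P55: ✓ → 84
parcel=P26: ✓ → 170
parcel=P63: ✗
length_cm_min = MIN(29, 111, 189, 127, 92, 116, 84, 170) = 29
—
[insured_sum: insured <= 0]
parcel=P87: ✗
parcel=P20: ✓ → 89
parcel=P67: ✗
parcel=P22: ✗
parcel=P25: ✗
parcel=P27: ✗
parcel=P78: ✓ → 163
parcel=P82: ✗
parcel=P55: ✗
parcel=P26: ✓ → 170
parcel=P63: ✓ → 154
insured_sum = 89 + 163 + 170 + 154 = 576
—
[insured_sum2: insured < 1 and service in ('ground', 'express', 'freight')]
parcel=P87: ✗
parcel=P20: ✓ → 89
parcel=P67: ✗
parcel=P22: ✗
parcel=P25: ✗
parcel=P27: ✗
parcel=P78: ✗
parcel=P82: ✗
parcel=P55: ✗
parcel=P26: ✗
parcel=P63: ✓ → 154
insured_sum2 = 89 + 154 = 243

length_cm_min=29, insured_sum=576, insured_sum2=243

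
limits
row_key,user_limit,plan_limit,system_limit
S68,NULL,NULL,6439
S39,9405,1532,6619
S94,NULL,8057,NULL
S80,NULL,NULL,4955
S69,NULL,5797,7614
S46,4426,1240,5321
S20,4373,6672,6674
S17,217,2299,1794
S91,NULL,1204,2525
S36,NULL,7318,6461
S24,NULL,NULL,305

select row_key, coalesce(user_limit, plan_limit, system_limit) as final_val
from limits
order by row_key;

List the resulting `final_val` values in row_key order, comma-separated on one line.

row_key=S17: user_limit=217 → 217
row_key=S20: user_limit=4373 → 4373
row_key=S24: user_limit=NULL, plan_limit=NULL, system_limit=305 → 305
row_key=S36: user_limit=NULL, plan_limit=7318 → 7318
row_key=S39: user_limit=9405 → 9405
row_key=S46: user_limit=4426 → 4426
row_key=S68: user_limit=NULL, plan_limit=NULL, system_limit=6439 → 6439
row_key=S69: user_limit=NULL, plan_limit=5797 → 5797
row_key=S80: user_limit=NULL, plan_limit=NULL, system_limit=4955 → 4955
row_key=S91: user_limit=NULL, plan_limit=1204 → 1204
row_key=S94: user_limit=NULL, plan_limit=8057 → 8057

217, 4373, 305, 7318, 9405, 4426, 6439, 5797, 4955, 1204, 8057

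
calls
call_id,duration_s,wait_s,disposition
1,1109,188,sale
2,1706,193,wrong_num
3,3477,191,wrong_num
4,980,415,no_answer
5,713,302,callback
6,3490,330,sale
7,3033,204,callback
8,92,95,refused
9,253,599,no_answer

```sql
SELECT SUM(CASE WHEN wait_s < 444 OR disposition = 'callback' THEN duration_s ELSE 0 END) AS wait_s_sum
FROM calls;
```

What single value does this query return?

call_id=1: ✓ → 1109
call_id=2: ✓ → 1706
call_id=3: ✓ → 3477
call_id=4: ✓ → 980
call_id=5: ✓ → 713
call_id=6: ✓ → 3490
call_id=7: ✓ → 3033
call_id=8: ✓ → 92
call_id=9: ✗
wait_s_sum = 1109 + 1706 + 3477 + 980 + 713 + 3490 + 3033 + 92 = 14600

14600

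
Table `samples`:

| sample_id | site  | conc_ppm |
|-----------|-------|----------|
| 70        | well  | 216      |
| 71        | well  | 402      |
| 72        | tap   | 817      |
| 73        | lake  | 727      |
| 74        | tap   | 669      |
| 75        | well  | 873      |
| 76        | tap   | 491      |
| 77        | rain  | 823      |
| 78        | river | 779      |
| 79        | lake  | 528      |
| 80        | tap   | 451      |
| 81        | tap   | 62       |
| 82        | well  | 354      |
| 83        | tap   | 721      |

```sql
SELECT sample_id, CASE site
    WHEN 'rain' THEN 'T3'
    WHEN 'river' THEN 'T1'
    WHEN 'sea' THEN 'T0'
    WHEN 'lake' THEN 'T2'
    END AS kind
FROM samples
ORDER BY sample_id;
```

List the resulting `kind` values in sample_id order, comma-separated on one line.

sample_id=70: (no match → NULL) → NULL
sample_id=71: (no match → NULL) → NULL
sample_id=72: (no match → NULL) → NULL
sample_id=73: site='lake' → T2
sample_id=74: (no match → NULL) → NULL
sample_id=75: (no match → NULL) → NULL
sample_id=76: (no match → NULL) → NULL
sample_id=77: site='rain' → T3
sample_id=78: site='river' → T1
sample_id=79: site='lake' → T2
sample_id=80: (no match → NULL) → NULL
sample_id=81: (no match → NULL) → NULL
sample_id=82: (no match → NULL) → NULL
sample_id=83: (no match → NULL) → NULL

NULL, NULL, NULL, T2, NULL, NULL, NULL, T3, T1, T2, NULL, NULL, NULL, NULL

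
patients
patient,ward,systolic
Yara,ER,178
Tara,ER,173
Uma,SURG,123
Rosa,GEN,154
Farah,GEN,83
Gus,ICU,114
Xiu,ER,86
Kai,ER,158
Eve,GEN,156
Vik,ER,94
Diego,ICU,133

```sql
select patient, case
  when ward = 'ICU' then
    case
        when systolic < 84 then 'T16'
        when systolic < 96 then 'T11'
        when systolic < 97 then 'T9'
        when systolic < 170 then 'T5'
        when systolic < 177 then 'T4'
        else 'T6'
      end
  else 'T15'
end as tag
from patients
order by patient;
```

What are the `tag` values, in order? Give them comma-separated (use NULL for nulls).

T5, T15, T15, T5, T15, T15, T15, T15, T15, T15, T15

patient=Diego: ward='ICU' → inner[systolic < 170] → T5
patient=Eve: ward='GEN' → outer ELSE → T15
patient=Farah: ward='GEN' → outer ELSE → T15
patient=Gus: ward='ICU' → inner[systolic < 170] → T5
patient=Kai: ward='ER' → outer ELSE → T15
patient=Rosa: ward='GEN' → outer ELSE → T15
patient=Tara: ward='ER' → outer ELSE → T15
patient=Uma: ward='SURG' → outer ELSE → T15
patient=Vik: ward='ER' → outer ELSE → T15
patient=Xiu: ward='ER' → outer ELSE → T15
patient=Yara: ward='ER' → outer ELSE → T15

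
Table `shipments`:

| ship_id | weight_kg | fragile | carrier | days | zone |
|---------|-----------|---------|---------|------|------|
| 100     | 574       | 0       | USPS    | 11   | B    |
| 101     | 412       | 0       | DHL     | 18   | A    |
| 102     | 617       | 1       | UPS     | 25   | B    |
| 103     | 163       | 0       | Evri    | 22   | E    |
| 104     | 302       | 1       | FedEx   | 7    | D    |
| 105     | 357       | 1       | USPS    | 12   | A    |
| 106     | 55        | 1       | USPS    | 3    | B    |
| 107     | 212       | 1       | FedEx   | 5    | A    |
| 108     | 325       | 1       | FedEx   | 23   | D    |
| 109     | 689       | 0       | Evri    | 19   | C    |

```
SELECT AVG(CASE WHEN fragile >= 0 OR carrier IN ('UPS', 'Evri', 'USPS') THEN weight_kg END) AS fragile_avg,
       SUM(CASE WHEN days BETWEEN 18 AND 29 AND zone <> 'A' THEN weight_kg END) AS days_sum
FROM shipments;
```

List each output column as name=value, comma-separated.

[fragile_avg: fragile >= 0 OR carrier IN ('UPS', 'Evri', 'USPS')]
ship_id=100: ✓ → 574
ship_id=101: ✓ → 412
ship_id=102: ✓ → 617
ship_id=103: ✓ → 163
ship_id=104: ✓ → 302
ship_id=105: ✓ → 357
ship_id=106: ✓ → 55
ship_id=107: ✓ → 212
ship_id=108: ✓ → 325
ship_id=109: ✓ → 689
fragile_avg = (574 + 412 + 617 + 163 + 302 + 357 + 55 + 212 + 325 + 689) / 10 = 370.6
—
[days_sum: days BETWEEN 18 AND 29 AND zone <> 'A']
ship_id=100: ✗
ship_id=101: ✗
ship_id=102: ✓ → 617
ship_id=103: ✓ → 163
ship_id=104: ✗
ship_id=105: ✗
ship_id=106: ✗
ship_id=107: ✗
ship_id=108: ✓ → 325
ship_id=109: ✓ → 689
days_sum = 617 + 163 + 325 + 689 = 1794

fragile_avg=370.6, days_sum=1794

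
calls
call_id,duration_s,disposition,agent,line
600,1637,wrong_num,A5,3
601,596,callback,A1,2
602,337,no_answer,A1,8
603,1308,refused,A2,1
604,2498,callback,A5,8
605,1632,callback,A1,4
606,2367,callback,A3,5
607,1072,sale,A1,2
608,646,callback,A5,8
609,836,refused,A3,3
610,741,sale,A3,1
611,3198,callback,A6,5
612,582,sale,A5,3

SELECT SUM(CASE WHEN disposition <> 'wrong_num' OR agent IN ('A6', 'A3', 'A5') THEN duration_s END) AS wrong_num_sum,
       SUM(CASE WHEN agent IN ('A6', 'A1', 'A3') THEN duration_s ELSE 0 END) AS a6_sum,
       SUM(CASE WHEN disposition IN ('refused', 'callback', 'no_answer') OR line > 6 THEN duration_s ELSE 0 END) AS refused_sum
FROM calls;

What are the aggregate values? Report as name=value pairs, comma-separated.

[wrong_num_sum: disposition <> 'wrong_num' OR agent IN ('A6', 'A3', 'A5')]
call_id=600: ✓ → 1637
call_id=601: ✓ → 596
call_id=602: ✓ → 337
call_id=603: ✓ → 1308
call_id=604: ✓ → 2498
call_id=605: ✓ → 1632
call_id=606: ✓ → 2367
call_id=607: ✓ → 1072
call_id=608: ✓ → 646
call_id=609: ✓ → 836
call_id=610: ✓ → 741
call_id=611: ✓ → 3198
call_id=612: ✓ → 582
wrong_num_sum = 1637 + 596 + 337 + 1308 + 2498 + 1632 + 2367 + 1072 + 646 + 836 + 741 + 3198 + 582 = 17450
—
[a6_sum: agent IN ('A6', 'A1', 'A3')]
call_id=600: ✗
call_id=601: ✓ → 596
call_id=602: ✓ → 337
call_id=603: ✗
call_id=604: ✗
call_id=605: ✓ → 1632
call_id=606: ✓ → 2367
call_id=607: ✓ → 1072
call_id=608: ✗
call_id=609: ✓ → 836
call_id=610: ✓ → 741
call_id=611: ✓ → 3198
call_id=612: ✗
a6_sum = 596 + 337 + 1632 + 2367 + 1072 + 836 + 741 + 3198 = 10779
—
[refused_sum: disposition IN ('refused', 'callback', 'no_answer') OR line > 6]
call_id=600: ✗
call_id=601: ✓ → 596
call_id=602: ✓ → 337
call_id=603: ✓ → 1308
call_id=604: ✓ → 2498
call_id=605: ✓ → 1632
call_id=606: ✓ → 2367
call_id=607: ✗
call_id=608: ✓ → 646
call_id=609: ✓ → 836
call_id=610: ✗
call_id=611: ✓ → 3198
call_id=612: ✗
refused_sum = 596 + 337 + 1308 + 2498 + 1632 + 2367 + 646 + 836 + 3198 = 13418

wrong_num_sum=17450, a6_sum=10779, refused_sum=13418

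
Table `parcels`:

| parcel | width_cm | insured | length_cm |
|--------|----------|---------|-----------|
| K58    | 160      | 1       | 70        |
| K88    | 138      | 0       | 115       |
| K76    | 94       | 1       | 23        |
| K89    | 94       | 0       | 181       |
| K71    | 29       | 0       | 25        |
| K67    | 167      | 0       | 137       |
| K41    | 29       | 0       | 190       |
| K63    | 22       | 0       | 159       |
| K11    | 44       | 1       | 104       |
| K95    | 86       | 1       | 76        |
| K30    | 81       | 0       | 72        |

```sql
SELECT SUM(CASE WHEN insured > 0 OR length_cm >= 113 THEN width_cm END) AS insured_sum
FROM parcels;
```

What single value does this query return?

parcel=K58: ✓ → 160
parcel=K88: ✓ → 138
parcel=K76: ✓ → 94
parcel=K89: ✓ → 94
parcel=K71: ✗
parcel=K67: ✓ → 167
parcel=K41: ✓ → 29
parcel=K63: ✓ → 22
parcel=K11: ✓ → 44
parcel=K95: ✓ → 86
parcel=K30: ✗
insured_sum = 160 + 138 + 94 + 94 + 167 + 29 + 22 + 44 + 86 = 834

834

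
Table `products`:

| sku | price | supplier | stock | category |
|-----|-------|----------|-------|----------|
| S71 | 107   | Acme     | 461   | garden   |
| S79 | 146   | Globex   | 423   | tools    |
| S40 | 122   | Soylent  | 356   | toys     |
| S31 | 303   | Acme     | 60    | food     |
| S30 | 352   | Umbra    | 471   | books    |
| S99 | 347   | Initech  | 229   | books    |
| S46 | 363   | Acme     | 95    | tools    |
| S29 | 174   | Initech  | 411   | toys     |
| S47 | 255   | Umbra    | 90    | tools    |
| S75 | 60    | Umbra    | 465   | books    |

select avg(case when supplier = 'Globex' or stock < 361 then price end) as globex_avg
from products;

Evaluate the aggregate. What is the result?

256

sku=S71: ✗
sku=S79: ✓ → 146
sku=S40: ✓ → 122
sku=S31: ✓ → 303
sku=S30: ✗
sku=S99: ✓ → 347
sku=S46: ✓ → 363
sku=S29: ✗
sku=S47: ✓ → 255
sku=S75: ✗
globex_avg = (146 + 122 + 303 + 347 + 363 + 255) / 6 = 256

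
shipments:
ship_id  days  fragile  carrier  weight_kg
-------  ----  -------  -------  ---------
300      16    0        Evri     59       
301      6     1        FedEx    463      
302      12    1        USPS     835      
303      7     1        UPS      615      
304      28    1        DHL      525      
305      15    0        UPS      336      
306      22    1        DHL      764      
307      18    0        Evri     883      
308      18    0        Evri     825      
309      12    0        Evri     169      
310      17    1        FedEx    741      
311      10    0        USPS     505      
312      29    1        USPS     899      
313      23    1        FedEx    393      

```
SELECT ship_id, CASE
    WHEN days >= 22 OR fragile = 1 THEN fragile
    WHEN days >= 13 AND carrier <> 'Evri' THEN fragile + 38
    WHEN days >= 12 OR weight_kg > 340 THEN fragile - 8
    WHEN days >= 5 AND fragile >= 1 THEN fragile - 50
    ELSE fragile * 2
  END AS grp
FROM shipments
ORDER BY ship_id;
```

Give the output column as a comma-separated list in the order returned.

ship_id=300: days >= 12 OR weight_kg > 340 → -8
ship_id=301: days >= 22 OR fragile = 1 → 1
ship_id=302: days >= 22 OR fragile = 1 → 1
ship_id=303: days >= 22 OR fragile = 1 → 1
ship_id=304: days >= 22 OR fragile = 1 → 1
ship_id=305: days >= 13 AND carrier <> 'Evri' → 38
ship_id=306: days >= 22 OR fragile = 1 → 1
ship_id=307: days >= 12 OR weight_kg > 340 → -8
ship_id=308: days >= 12 OR weight_kg > 340 → -8
ship_id=309: days >= 12 OR weight_kg > 340 → -8
ship_id=310: days >= 22 OR fragile = 1 → 1
ship_id=311: days >= 12 OR weight_kg > 340 → -8
ship_id=312: days >= 22 OR fragile = 1 → 1
ship_id=313: days >= 22 OR fragile = 1 → 1

-8, 1, 1, 1, 1, 38, 1, -8, -8, -8, 1, -8, 1, 1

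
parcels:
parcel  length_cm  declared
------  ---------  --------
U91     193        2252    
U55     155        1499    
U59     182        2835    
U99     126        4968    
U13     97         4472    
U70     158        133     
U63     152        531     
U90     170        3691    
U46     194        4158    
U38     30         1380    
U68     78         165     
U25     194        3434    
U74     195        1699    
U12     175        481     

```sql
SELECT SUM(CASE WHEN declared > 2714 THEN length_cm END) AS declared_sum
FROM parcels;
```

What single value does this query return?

963

parcel=U91: ✗
parcel=U55: ✗
parcel=U59: ✓ → 182
parcel=U99: ✓ → 126
parcel=U13: ✓ → 97
parcel=U70: ✗
parcel=U63: ✗
parcel=U90: ✓ → 170
parcel=U46: ✓ → 194
parcel=U38: ✗
parcel=U68: ✗
parcel=U25: ✓ → 194
parcel=U74: ✗
parcel=U12: ✗
declared_sum = 182 + 126 + 97 + 170 + 194 + 194 = 963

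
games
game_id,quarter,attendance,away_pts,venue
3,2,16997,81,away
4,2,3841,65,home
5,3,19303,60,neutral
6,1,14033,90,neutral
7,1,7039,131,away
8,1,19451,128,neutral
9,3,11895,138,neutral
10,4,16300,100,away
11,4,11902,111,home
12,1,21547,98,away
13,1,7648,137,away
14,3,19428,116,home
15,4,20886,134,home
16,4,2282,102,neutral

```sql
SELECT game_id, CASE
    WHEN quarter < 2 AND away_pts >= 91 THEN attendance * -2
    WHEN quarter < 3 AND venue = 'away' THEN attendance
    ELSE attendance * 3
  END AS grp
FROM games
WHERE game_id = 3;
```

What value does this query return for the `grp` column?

16997

game_id = 3: quarter=2, attendance=16997, away_pts=81, venue=away.
quarter < 2 AND away_pts >= 91 → false
quarter < 3 AND venue = 'away' → true → 16997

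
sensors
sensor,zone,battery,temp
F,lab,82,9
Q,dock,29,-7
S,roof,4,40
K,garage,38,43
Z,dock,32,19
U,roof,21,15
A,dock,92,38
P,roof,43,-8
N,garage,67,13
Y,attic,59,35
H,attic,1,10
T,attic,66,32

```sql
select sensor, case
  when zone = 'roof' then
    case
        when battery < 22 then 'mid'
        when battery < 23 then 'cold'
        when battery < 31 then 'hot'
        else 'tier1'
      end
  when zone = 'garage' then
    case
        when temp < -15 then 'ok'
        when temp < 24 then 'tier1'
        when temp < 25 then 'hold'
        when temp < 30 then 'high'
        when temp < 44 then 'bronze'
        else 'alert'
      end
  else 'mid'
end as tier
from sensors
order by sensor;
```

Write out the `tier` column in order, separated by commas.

mid, mid, mid, bronze, tier1, tier1, mid, mid, mid, mid, mid, mid

sensor=A: zone='dock' → outer ELSE → mid
sensor=F: zone='lab' → outer ELSE → mid
sensor=H: zone='attic' → outer ELSE → mid
sensor=K: zone='garage' → inner[temp < 44] → bronze
sensor=N: zone='garage' → inner[temp < 24] → tier1
sensor=P: zone='roof' → inner[ELSE] → tier1
sensor=Q: zone='dock' → outer ELSE → mid
sensor=S: zone='roof' → inner[battery < 22] → mid
sensor=T: zone='attic' → outer ELSE → mid
sensor=U: zone='roof' → inner[battery < 22] → mid
sensor=Y: zone='attic' → outer ELSE → mid
sensor=Z: zone='dock' → outer ELSE → mid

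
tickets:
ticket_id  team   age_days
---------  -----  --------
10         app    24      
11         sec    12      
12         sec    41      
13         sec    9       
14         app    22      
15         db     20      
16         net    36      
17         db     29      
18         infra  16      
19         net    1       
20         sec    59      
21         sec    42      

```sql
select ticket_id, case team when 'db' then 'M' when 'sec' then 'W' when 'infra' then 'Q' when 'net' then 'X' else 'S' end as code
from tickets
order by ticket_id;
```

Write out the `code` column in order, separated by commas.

S, W, W, W, S, M, X, M, Q, X, W, W

ticket_id=10: ELSE → S
ticket_id=11: team='sec' → W
ticket_id=12: team='sec' → W
ticket_id=13: team='sec' → W
ticket_id=14: ELSE → S
ticket_id=15: team='db' → M
ticket_id=16: team='net' → X
ticket_id=17: team='db' → M
ticket_id=18: team='infra' → Q
ticket_id=19: team='net' → X
ticket_id=20: team='sec' → W
ticket_id=21: team='sec' → W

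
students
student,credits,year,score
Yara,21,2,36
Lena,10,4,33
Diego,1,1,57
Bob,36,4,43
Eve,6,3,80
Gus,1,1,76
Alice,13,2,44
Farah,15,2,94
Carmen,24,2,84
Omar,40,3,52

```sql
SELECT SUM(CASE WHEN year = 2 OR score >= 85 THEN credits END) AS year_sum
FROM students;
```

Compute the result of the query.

73

student=Yara: ✓ → 21
student=Lena: ✗
student=Diego: ✗
student=Bob: ✗
student=Eve: ✗
student=Gus: ✗
student=Alice: ✓ → 13
student=Farah: ✓ → 15
student=Carmen: ✓ → 24
student=Omar: ✗
year_sum = 21 + 13 + 15 + 24 = 73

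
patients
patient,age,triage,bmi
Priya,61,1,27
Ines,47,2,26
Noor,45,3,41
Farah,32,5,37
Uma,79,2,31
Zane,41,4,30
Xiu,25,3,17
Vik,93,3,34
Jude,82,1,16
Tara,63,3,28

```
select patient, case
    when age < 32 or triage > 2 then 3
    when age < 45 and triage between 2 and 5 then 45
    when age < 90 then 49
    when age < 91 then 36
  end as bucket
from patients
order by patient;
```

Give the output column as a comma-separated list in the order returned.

3, 49, 49, 3, 49, 3, 49, 3, 3, 3

patient=Farah: age < 32 or triage > 2 → 3
patient=Ines: age < 90 → 49
patient=Jude: age < 90 → 49
patient=Noor: age < 32 or triage > 2 → 3
patient=Priya: age < 90 → 49
patient=Tara: age < 32 or triage > 2 → 3
patient=Uma: age < 90 → 49
patient=Vik: age < 32 or triage > 2 → 3
patient=Xiu: age < 32 or triage > 2 → 3
patient=Zane: age < 32 or triage > 2 → 3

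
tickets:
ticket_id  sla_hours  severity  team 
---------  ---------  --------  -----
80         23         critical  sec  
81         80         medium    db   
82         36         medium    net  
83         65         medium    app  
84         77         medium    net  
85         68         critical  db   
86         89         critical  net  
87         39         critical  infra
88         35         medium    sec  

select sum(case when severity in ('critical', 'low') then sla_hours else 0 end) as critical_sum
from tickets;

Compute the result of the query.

219

ticket_id=80: ✓ → 23
ticket_id=81: ✗
ticket_id=82: ✗
ticket_id=83: ✗
ticket_id=84: ✗
ticket_id=85: ✓ → 68
ticket_id=86: ✓ → 89
ticket_id=87: ✓ → 39
ticket_id=88: ✗
critical_sum = 23 + 68 + 89 + 39 = 219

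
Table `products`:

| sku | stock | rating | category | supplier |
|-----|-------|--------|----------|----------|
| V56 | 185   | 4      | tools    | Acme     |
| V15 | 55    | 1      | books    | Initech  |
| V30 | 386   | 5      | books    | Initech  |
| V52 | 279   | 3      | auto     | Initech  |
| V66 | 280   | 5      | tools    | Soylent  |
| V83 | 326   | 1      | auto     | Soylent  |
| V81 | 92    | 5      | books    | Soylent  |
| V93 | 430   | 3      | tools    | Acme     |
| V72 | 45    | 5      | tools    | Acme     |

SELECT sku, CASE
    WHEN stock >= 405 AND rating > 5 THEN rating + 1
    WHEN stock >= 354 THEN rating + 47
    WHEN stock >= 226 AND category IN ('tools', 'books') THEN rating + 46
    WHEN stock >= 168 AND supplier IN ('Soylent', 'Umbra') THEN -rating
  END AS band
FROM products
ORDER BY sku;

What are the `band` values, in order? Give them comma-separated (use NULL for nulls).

sku=V15: (no match → NULL) → NULL
sku=V30: stock >= 354 → 52
sku=V52: (no match → NULL) → NULL
sku=V56: (no match → NULL) → NULL
sku=V66: stock >= 226 AND category IN ('tools', 'books') → 51
sku=V72: (no match → NULL) → NULL
sku=V81: (no match → NULL) → NULL
sku=V83: stock >= 168 AND supplier IN ('Soylent', 'Umbra') → -1
sku=V93: stock >= 354 → 50

NULL, 52, NULL, NULL, 51, NULL, NULL, -1, 50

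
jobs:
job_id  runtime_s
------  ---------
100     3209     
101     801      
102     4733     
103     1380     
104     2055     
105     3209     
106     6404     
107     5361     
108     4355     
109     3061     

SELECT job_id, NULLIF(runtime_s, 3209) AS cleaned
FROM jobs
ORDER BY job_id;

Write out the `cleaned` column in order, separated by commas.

job_id=100: runtime_s=3209 vs 3209: equal → NULL
job_id=101: runtime_s=801 vs 3209: differ → 801
job_id=102: runtime_s=4733 vs 3209: differ → 4733
job_id=103: runtime_s=1380 vs 3209: differ → 1380
job_id=104: runtime_s=2055 vs 3209: differ → 2055
job_id=105: runtime_s=3209 vs 3209: equal → NULL
job_id=106: runtime_s=6404 vs 3209: differ → 6404
job_id=107: runtime_s=5361 vs 3209: differ → 5361
job_id=108: runtime_s=4355 vs 3209: differ → 4355
job_id=109: runtime_s=3061 vs 3209: differ → 3061

NULL, 801, 4733, 1380, 2055, NULL, 6404, 5361, 4355, 3061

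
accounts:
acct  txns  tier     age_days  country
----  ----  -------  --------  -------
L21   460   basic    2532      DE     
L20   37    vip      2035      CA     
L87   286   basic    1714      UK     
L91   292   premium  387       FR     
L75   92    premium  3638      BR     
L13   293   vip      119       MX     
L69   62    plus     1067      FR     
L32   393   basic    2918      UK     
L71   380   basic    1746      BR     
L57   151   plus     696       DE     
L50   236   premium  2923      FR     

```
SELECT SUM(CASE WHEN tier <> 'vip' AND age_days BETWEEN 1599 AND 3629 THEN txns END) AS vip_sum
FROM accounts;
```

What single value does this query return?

1755

acct=L21: ✓ → 460
acct=L20: ✗
acct=L87: ✓ → 286
acct=L91: ✗
acct=L75: ✗
acct=L13: ✗
acct=L69: ✗
acct=L32: ✓ → 393
acct=L71: ✓ → 380
acct=L57: ✗
acct=L50: ✓ → 236
vip_sum = 460 + 286 + 393 + 380 + 236 = 1755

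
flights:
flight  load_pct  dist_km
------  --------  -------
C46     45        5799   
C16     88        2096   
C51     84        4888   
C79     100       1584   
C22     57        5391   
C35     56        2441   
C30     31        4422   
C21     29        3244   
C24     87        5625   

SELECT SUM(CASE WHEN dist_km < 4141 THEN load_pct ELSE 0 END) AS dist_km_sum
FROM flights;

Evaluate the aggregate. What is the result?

273

flight=C46: ✗
flight=C16: ✓ → 88
flight=C51: ✗
flight=C79: ✓ → 100
flight=C22: ✗
flight=C35: ✓ → 56
flight=C30: ✗
flight=C21: ✓ → 29
flight=C24: ✗
dist_km_sum = 88 + 100 + 56 + 29 = 273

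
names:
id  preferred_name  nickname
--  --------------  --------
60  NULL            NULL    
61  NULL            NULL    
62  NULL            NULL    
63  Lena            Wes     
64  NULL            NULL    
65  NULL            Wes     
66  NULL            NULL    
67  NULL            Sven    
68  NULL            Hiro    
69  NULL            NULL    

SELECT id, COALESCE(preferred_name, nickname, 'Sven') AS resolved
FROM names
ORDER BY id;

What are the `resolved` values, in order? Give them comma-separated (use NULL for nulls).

Sven, Sven, Sven, Lena, Sven, Wes, Sven, Sven, Hiro, Sven

id=60: preferred_name=NULL, nickname=NULL, → literal Sven → Sven
id=61: preferred_name=NULL, nickname=NULL, → literal Sven → Sven
id=62: preferred_name=NULL, nickname=NULL, → literal Sven → Sven
id=63: preferred_name=Lena → Lena
id=64: preferred_name=NULL, nickname=NULL, → literal Sven → Sven
id=65: preferred_name=NULL, nickname=Wes → Wes
id=66: preferred_name=NULL, nickname=NULL, → literal Sven → Sven
id=67: preferred_name=NULL, nickname=Sven → Sven
id=68: preferred_name=NULL, nickname=Hiro → Hiro
id=69: preferred_name=NULL, nickname=NULL, → literal Sven → Sven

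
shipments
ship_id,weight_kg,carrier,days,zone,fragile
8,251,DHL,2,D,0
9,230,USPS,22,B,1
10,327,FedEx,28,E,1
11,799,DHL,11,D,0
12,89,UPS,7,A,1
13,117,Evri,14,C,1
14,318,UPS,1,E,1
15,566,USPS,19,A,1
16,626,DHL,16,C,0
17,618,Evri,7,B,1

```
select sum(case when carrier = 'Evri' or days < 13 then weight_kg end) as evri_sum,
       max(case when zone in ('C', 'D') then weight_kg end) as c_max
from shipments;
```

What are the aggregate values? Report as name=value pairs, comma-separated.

evri_sum=2192, c_max=799

[evri_sum: carrier = 'Evri' or days < 13]
ship_id=8: ✓ → 251
ship_id=9: ✗
ship_id=10: ✗
ship_id=11: ✓ → 799
ship_id=12: ✓ → 89
ship_id=13: ✓ → 117
ship_id=14: ✓ → 318
ship_id=15: ✗
ship_id=16: ✗
ship_id=17: ✓ → 618
evri_sum = 251 + 799 + 89 + 117 + 318 + 618 = 2192
—
[c_max: zone in ('C', 'D')]
ship_id=8: ✓ → 251
ship_id=9: ✗
ship_id=10: ✗
ship_id=11: ✓ → 799
ship_id=12: ✗
ship_id=13: ✓ → 117
ship_id=14: ✗
ship_id=15: ✗
ship_id=16: ✓ → 626
ship_id=17: ✗
c_max = MAX(251, 799, 117, 626) = 799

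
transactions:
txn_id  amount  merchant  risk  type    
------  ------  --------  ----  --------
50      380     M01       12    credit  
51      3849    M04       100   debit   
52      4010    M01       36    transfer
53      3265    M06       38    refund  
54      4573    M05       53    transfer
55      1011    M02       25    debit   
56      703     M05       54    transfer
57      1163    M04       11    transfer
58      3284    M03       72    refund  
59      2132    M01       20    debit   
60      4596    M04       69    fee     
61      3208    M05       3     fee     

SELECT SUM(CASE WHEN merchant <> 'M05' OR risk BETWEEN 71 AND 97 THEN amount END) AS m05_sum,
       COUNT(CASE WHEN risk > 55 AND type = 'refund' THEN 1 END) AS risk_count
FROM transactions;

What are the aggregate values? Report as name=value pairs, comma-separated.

[m05_sum: merchant <> 'M05' OR risk BETWEEN 71 AND 97]
txn_id=50: ✓ → 380
txn_id=51: ✓ → 3849
txn_id=52: ✓ → 4010
txn_id=53: ✓ → 3265
txn_id=54: ✗
txn_id=55: ✓ → 1011
txn_id=56: ✗
txn_id=57: ✓ → 1163
txn_id=58: ✓ → 3284
txn_id=59: ✓ → 2132
txn_id=60: ✓ → 4596
txn_id=61: ✗
m05_sum = 380 + 3849 + 4010 + 3265 + 1011 + 1163 + 3284 + 2132 + 4596 = 23690
—
[risk_count: risk > 55 AND type = 'refund']
txn_id=50: ✗
txn_id=51: ✗
txn_id=52: ✗
txn_id=53: ✗
txn_id=54: ✗
txn_id=55: ✗
txn_id=56: ✗
txn_id=57: ✗
txn_id=58: ✓ → 1
txn_id=59: ✗
txn_id=60: ✗
txn_id=61: ✗
risk_count = COUNT(1) = 1

m05_sum=23690, risk_count=1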